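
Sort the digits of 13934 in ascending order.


The number 13934 has digits: 1, 3, 9, 3, 4
Sorted: 1, 3, 3, 4, 9
Joining the sorted digits gives the result.
Final answer: 13349


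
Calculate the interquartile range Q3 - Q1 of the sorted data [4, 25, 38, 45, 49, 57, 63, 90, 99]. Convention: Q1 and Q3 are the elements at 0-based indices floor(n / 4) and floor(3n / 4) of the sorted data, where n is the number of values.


The data has n = 9 elements.
Q1 index = floor(9 / 4) = floor(2.25) = 2; Q3 index = floor(3 * 9 / 4) = floor(6.75) = 6
Q1 = element at index 2 = 38
Q3 = element at index 6 = 63
IQR = 63 - 38 = 25
Final answer: 25


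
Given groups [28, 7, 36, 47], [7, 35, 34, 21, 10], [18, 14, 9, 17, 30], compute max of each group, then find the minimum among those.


Find max of each group:
  Group 1: [28, 7, 36, 47] -> max = 47
  Group 2: [7, 35, 34, 21, 10] -> max = 35
  Group 3: [18, 14, 9, 17, 30] -> max = 30
Maxes: [47, 35, 30]
Minimum of maxes = 30
Final answer: 30


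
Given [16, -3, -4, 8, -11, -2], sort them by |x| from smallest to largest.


Compute absolute values:
  |16| = 16
  |-3| = 3
  |-4| = 4
  |8| = 8
  |-11| = 11
  |-2| = 2
Absolute values in increasing order: 2 < 3 < 4 < 8 < 11 < 16
Listing the original numbers in that order gives the answer.
Final answer: [-2, -3, -4, 8, -11, 16]


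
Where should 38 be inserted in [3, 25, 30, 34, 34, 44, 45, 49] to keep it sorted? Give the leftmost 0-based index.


List is sorted: [3, 25, 30, 34, 34, 44, 45, 49]
We need the leftmost position where 38 can be inserted, i.e. the first index whose element is >= 38 (or the end of the list if none is).
Binary search with low=0, high=8 (0-based indices):
  low=0, high=8, mid=4: a[4]=34 < 38, so low = 5
  low=5, high=8, mid=6: a[6]=45 >= 38, so high = 6
  low=5, high=6, mid=5: a[5]=44 >= 38, so high = 5
Now low = high = 5, so the insertion index is 5.
Final answer: 5


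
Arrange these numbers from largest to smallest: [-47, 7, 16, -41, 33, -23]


Original list: [-47, 7, 16, -41, 33, -23]
Repeatedly take the largest remaining element:
  Remaining [-47, 7, 16, -41, 33, -23] -> largest is 33
  Remaining [-47, 7, 16, -41, -23] -> largest is 16
  Remaining [-47, 7, -41, -23] -> largest is 7
  Remaining [-47, -41, -23] -> largest is -23
  Remaining [-47, -41] -> largest is -41
  Remaining [-47] -> largest is -47
Collecting the picks in order gives the descending list.
Final answer: [33, 16, 7, -23, -41, -47]


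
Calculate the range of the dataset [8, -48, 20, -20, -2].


Maximum value: 20
Minimum value: -48
Range = 20 - (-48) = 68
Final answer: 68


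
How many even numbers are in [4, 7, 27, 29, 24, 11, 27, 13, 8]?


Check each element:
  4 is even
  7 is odd
  27 is odd
  29 is odd
  24 is even
  11 is odd
  27 is odd
  13 is odd
  8 is even
Evens: [4, 24, 8]
Count of evens = 3
Final answer: 3


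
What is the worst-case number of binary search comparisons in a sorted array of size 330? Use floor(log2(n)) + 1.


Binary search halves the search space each step.
Maximum comparisons = floor(log2(330)) + 1
log2(330) = 8.3663
floor(log2(330)) = 8, so 8 + 1 = 9
Final answer: 9


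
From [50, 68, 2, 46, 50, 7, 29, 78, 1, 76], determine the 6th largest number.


Sort descending: [78, 76, 68, 50, 50, 46, 29, 7, 2, 1]
The 6th element (1-indexed) is at index 5.
Value = 46
Final answer: 46


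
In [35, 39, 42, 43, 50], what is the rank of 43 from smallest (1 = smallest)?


Sort ascending: [35, 39, 42, 43, 50]
Find 43 in the sorted list.
43 is at position 4 (1-indexed).
Final answer: 4


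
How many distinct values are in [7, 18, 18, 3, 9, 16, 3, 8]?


List all unique values:
Distinct values: [3, 7, 8, 9, 16, 18]
Count = 6
Final answer: 6


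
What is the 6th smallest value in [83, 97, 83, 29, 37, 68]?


Sort ascending: [29, 37, 68, 83, 83, 97]
The 6th element (1-indexed) is at index 5.
Value = 97
Final answer: 97


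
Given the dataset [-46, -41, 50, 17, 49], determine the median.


First, sort the list: [-46, -41, 17, 49, 50]
The list has 5 elements (odd count).
The middle index is 2 (0-based), and the element there is 17.
Final answer: 17


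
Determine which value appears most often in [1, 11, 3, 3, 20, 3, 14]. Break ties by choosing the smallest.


Count the frequency of each value:
  1 appears 1 time(s)
  3 appears 3 time(s)
  11 appears 1 time(s)
  14 appears 1 time(s)
  20 appears 1 time(s)
Maximum frequency is 3.
Only 3 reaches that frequency, so it is the mode.
Final answer: 3


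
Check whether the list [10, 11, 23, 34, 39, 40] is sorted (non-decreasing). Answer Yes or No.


Check consecutive pairs:
  10 <= 11? True
  11 <= 23? True
  23 <= 34? True
  34 <= 39? True
  39 <= 40? True
Every consecutive pair is in order, so the list is non-decreasing.
Final answer: Yes


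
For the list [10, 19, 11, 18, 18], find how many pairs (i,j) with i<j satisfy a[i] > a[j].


For each element, count the later elements that are smaller than it:
  10 (index 0): smaller elements after it = [] -> 0
  19 (index 1): smaller elements after it = [11, 18, 18] -> 3
  11 (index 2): smaller elements after it = [] -> 0
  18 (index 3): smaller elements after it = [] -> 0
Total inversions = 0 + 3 + 0 + 0 = 3
Final answer: 3


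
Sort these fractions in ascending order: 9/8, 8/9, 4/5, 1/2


Convert to decimal for comparison:
  9/8 = 1.125
  8/9 = 0.8889
  4/5 = 0.8
  1/2 = 0.5
Decimals in increasing order: 0.5 < 0.8 < 0.8889 < 1.125
Writing each back as its fraction gives the sorted order.
Final answer: 1/2, 4/5, 8/9, 9/8


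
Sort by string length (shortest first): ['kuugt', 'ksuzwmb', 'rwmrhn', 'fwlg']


Compute lengths:
  'kuugt' has length 5
  'ksuzwmb' has length 7
  'rwmrhn' has length 6
  'fwlg' has length 4
Lengths in increasing order: 4 < 5 < 6 < 7
Listing the words in that order gives the answer.
Final answer: ['fwlg', 'kuugt', 'rwmrhn', 'ksuzwmb']


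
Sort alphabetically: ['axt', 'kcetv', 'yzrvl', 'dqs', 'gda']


Compare strings character by character (the first differing letter decides):
  'axt' < 'dqs' since 'a' < 'd' at position 1
  'dqs' < 'gda' since 'd' < 'g' at position 1
  'gda' < 'kcetv' since 'g' < 'k' at position 1
  'kcetv' < 'yzrvl' since 'k' < 'y' at position 1
Chaining these comparisons gives the alphabetical order.
Final answer: ['axt', 'dqs', 'gda', 'kcetv', 'yzrvl']


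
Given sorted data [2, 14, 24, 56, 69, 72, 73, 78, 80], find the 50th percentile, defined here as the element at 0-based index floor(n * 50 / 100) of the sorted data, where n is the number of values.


The dataset has n = 9 elements.
Index = floor(9 * 50 / 100) = floor(450 / 100) = floor(4.5) = 4
Counting from index 0 in the sorted data, the element at index 4 is 69.
Final answer: 69


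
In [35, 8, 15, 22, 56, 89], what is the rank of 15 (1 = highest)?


Sort descending: [89, 56, 35, 22, 15, 8]
Find 15 in the sorted list.
15 is at position 5.
Final answer: 5


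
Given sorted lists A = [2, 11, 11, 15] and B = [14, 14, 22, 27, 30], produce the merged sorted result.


List A: [2, 11, 11, 15]
List B: [14, 14, 22, 27, 30]
Repeatedly compare the front elements and take the smaller:
  2 vs 14 -> take 2
  11 vs 14 -> take 11
  11 vs 14 -> take 11
  15 vs 14 -> take 14
  15 vs 14 -> take 14
  15 vs 22 -> take 15
  A is exhausted; append the rest of B: [22, 27, 30]
Final answer: [2, 11, 11, 14, 14, 15, 22, 27, 30]


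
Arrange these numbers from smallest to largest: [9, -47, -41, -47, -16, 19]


Original list: [9, -47, -41, -47, -16, 19]
Repeatedly take the smallest remaining element:
  Remaining [9, -47, -41, -47, -16, 19] -> smallest is -47
  Remaining [9, -41, -47, -16, 19] -> smallest is -47
  Remaining [9, -41, -16, 19] -> smallest is -41
  Remaining [9, -16, 19] -> smallest is -16
  Remaining [9, 19] -> smallest is 9
  Remaining [19] -> smallest is 19
Collecting the picks in order gives the sorted list.
Final answer: [-47, -47, -41, -16, 9, 19]


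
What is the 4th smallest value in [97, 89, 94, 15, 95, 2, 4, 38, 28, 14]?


Sort ascending: [2, 4, 14, 15, 28, 38, 89, 94, 95, 97]
The 4th element (1-indexed) is at index 3.
Value = 15
Final answer: 15


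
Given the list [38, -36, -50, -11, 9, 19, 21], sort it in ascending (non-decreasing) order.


Original list: [38, -36, -50, -11, 9, 19, 21]
Repeatedly take the smallest remaining element:
  Remaining [38, -36, -50, -11, 9, 19, 21] -> smallest is -50
  Remaining [38, -36, -11, 9, 19, 21] -> smallest is -36
  Remaining [38, -11, 9, 19, 21] -> smallest is -11
  Remaining [38, 9, 19, 21] -> smallest is 9
  Remaining [38, 19, 21] -> smallest is 19
  Remaining [38, 21] -> smallest is 21
  Remaining [38] -> smallest is 38
Collecting the picks in order gives the sorted list.
Final answer: [-50, -36, -11, 9, 19, 21, 38]


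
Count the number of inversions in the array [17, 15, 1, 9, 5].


For each element, count the later elements that are smaller than it:
  17 (index 0): smaller elements after it = [15, 1, 9, 5] -> 4
  15 (index 1): smaller elements after it = [1, 9, 5] -> 3
  1 (index 2): smaller elements after it = [] -> 0
  9 (index 3): smaller elements after it = [5] -> 1
Total inversions = 4 + 3 + 0 + 1 = 8
Final answer: 8


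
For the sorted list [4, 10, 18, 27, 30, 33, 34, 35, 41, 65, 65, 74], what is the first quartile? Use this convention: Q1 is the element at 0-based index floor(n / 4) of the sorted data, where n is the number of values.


The list has n = 12 elements.
Q1 index = floor(12 / 4) = floor(3) = 3
Counting from index 0 in the sorted data, the element at index 3 is 27.
Final answer: 27


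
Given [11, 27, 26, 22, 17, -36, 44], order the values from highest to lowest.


Original list: [11, 27, 26, 22, 17, -36, 44]
Repeatedly take the largest remaining element:
  Remaining [11, 27, 26, 22, 17, -36, 44] -> largest is 44
  Remaining [11, 27, 26, 22, 17, -36] -> largest is 27
  Remaining [11, 26, 22, 17, -36] -> largest is 26
  Remaining [11, 22, 17, -36] -> largest is 22
  Remaining [11, 17, -36] -> largest is 17
  Remaining [11, -36] -> largest is 11
  Remaining [-36] -> largest is -36
Collecting the picks in order gives the descending list.
Final answer: [44, 27, 26, 22, 17, 11, -36]


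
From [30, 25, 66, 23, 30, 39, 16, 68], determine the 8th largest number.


Sort descending: [68, 66, 39, 30, 30, 25, 23, 16]
The 8th element (1-indexed) is at index 7.
Value = 16
Final answer: 16


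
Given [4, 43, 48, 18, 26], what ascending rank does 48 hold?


Sort ascending: [4, 18, 26, 43, 48]
Find 48 in the sorted list.
48 is at position 5 (1-indexed).
Final answer: 5


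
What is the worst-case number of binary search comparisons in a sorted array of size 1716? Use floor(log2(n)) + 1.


Binary search halves the search space each step.
Maximum comparisons = floor(log2(1716)) + 1
log2(1716) = 10.7448
floor(log2(1716)) = 10, so 10 + 1 = 11
Final answer: 11


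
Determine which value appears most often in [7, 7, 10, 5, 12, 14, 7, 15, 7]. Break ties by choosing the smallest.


Count the frequency of each value:
  5 appears 1 time(s)
  7 appears 4 time(s)
  10 appears 1 time(s)
  12 appears 1 time(s)
  14 appears 1 time(s)
  15 appears 1 time(s)
Maximum frequency is 4.
Only 7 reaches that frequency, so it is the mode.
Final answer: 7


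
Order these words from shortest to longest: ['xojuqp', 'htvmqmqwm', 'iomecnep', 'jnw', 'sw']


Compute lengths:
  'xojuqp' has length 6
  'htvmqmqwm' has length 9
  'iomecnep' has length 8
  'jnw' has length 3
  'sw' has length 2
Lengths in increasing order: 2 < 3 < 6 < 8 < 9
Listing the words in that order gives the answer.
Final answer: ['sw', 'jnw', 'xojuqp', 'iomecnep', 'htvmqmqwm']


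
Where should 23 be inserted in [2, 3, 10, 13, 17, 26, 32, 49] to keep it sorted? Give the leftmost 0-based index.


List is sorted: [2, 3, 10, 13, 17, 26, 32, 49]
We need the leftmost position where 23 can be inserted, i.e. the first index whose element is >= 23 (or the end of the list if none is).
Binary search with low=0, high=8 (0-based indices):
  low=0, high=8, mid=4: a[4]=17 < 23, so low = 5
  low=5, high=8, mid=6: a[6]=32 >= 23, so high = 6
  low=5, high=6, mid=5: a[5]=26 >= 23, so high = 5
Now low = high = 5, so the insertion index is 5.
Final answer: 5


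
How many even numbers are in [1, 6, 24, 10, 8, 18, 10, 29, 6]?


Check each element:
  1 is odd
  6 is even
  24 is even
  10 is even
  8 is even
  18 is even
  10 is even
  29 is odd
  6 is even
Evens: [6, 24, 10, 8, 18, 10, 6]
Count of evens = 7
Final answer: 7


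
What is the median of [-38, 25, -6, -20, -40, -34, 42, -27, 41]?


First, sort the list: [-40, -38, -34, -27, -20, -6, 25, 41, 42]
The list has 9 elements (odd count).
The middle index is 4 (0-based), and the element there is -20.
Final answer: -20


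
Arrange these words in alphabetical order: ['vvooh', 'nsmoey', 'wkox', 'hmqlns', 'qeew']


Compare strings character by character (the first differing letter decides):
  'hmqlns' < 'nsmoey' since 'h' < 'n' at position 1
  'nsmoey' < 'qeew' since 'n' < 'q' at position 1
  'qeew' < 'vvooh' since 'q' < 'v' at position 1
  'vvooh' < 'wkox' since 'v' < 'w' at position 1
Chaining these comparisons gives the alphabetical order.
Final answer: ['hmqlns', 'nsmoey', 'qeew', 'vvooh', 'wkox']


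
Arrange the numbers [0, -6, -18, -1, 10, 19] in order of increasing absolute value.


Compute absolute values:
  |0| = 0
  |-6| = 6
  |-18| = 18
  |-1| = 1
  |10| = 10
  |19| = 19
Absolute values in increasing order: 0 < 1 < 6 < 10 < 18 < 19
Listing the original numbers in that order gives the answer.
Final answer: [0, -1, -6, 10, -18, 19]


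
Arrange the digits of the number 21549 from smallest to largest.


The number 21549 has digits: 2, 1, 5, 4, 9
Sorted: 1, 2, 4, 5, 9
Joining the sorted digits gives the result.
Final answer: 12459


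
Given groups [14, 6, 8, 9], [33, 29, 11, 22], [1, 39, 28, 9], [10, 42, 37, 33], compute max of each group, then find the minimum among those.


Find max of each group:
  Group 1: [14, 6, 8, 9] -> max = 14
  Group 2: [33, 29, 11, 22] -> max = 33
  Group 3: [1, 39, 28, 9] -> max = 39
  Group 4: [10, 42, 37, 33] -> max = 42
Maxes: [14, 33, 39, 42]
Minimum of maxes = 14
Final answer: 14


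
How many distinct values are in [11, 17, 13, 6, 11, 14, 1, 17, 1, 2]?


List all unique values:
Distinct values: [1, 2, 6, 11, 13, 14, 17]
Count = 7
Final answer: 7


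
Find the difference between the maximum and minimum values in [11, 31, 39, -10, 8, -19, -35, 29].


Maximum value: 39
Minimum value: -35
Range = 39 - (-35) = 74
Final answer: 74


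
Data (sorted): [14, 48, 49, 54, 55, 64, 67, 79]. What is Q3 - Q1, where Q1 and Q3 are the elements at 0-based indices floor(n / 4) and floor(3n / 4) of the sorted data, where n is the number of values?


The data has n = 8 elements.
Q1 index = floor(8 / 4) = floor(2) = 2; Q3 index = floor(3 * 8 / 4) = floor(6) = 6
Q1 = element at index 2 = 49
Q3 = element at index 6 = 67
IQR = 67 - 49 = 18
Final answer: 18


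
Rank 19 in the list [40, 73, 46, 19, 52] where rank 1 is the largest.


Sort descending: [73, 52, 46, 40, 19]
Find 19 in the sorted list.
19 is at position 5.
Final answer: 5


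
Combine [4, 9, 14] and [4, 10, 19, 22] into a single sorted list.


List A: [4, 9, 14]
List B: [4, 10, 19, 22]
Repeatedly compare the front elements and take the smaller:
  4 vs 4 -> take 4
  9 vs 4 -> take 4
  9 vs 10 -> take 9
  14 vs 10 -> take 10
  14 vs 19 -> take 14
  A is exhausted; append the rest of B: [19, 22]
Final answer: [4, 4, 9, 10, 14, 19, 22]


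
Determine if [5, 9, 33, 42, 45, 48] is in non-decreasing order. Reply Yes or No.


Check consecutive pairs:
  5 <= 9? True
  9 <= 33? True
  33 <= 42? True
  42 <= 45? True
  45 <= 48? True
Every consecutive pair is in order, so the list is non-decreasing.
Final answer: Yes


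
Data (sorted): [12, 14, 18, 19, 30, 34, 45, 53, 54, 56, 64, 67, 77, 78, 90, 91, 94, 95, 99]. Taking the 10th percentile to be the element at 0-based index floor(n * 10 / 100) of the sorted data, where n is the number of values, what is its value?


The dataset has n = 19 elements.
Index = floor(19 * 10 / 100) = floor(190 / 100) = floor(1.9) = 1
Counting from index 0 in the sorted data, the element at index 1 is 14.
Final answer: 14


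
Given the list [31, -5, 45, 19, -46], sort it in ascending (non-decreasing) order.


Original list: [31, -5, 45, 19, -46]
Repeatedly take the smallest remaining element:
  Remaining [31, -5, 45, 19, -46] -> smallest is -46
  Remaining [31, -5, 45, 19] -> smallest is -5
  Remaining [31, 45, 19] -> smallest is 19
  Remaining [31, 45] -> smallest is 31
  Remaining [45] -> smallest is 45
Collecting the picks in order gives the sorted list.
Final answer: [-46, -5, 19, 31, 45]


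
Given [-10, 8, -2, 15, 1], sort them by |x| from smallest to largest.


Compute absolute values:
  |-10| = 10
  |8| = 8
  |-2| = 2
  |15| = 15
  |1| = 1
Absolute values in increasing order: 1 < 2 < 8 < 10 < 15
Listing the original numbers in that order gives the answer.
Final answer: [1, -2, 8, -10, 15]


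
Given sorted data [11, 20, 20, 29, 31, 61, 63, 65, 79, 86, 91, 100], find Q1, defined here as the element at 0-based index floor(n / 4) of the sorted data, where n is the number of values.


The list has n = 12 elements.
Q1 index = floor(12 / 4) = floor(3) = 3
Counting from index 0 in the sorted data, the element at index 3 is 29.
Final answer: 29


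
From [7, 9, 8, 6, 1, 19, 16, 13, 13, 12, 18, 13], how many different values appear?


List all unique values:
Distinct values: [1, 6, 7, 8, 9, 12, 13, 16, 18, 19]
Count = 10
Final answer: 10


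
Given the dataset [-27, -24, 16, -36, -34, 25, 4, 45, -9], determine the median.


First, sort the list: [-36, -34, -27, -24, -9, 4, 16, 25, 45]
The list has 9 elements (odd count).
The middle index is 4 (0-based), and the element there is -9.
Final answer: -9


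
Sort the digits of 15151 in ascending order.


The number 15151 has digits: 1, 5, 1, 5, 1
Sorted: 1, 1, 1, 5, 5
Joining the sorted digits gives the result.
Final answer: 11155


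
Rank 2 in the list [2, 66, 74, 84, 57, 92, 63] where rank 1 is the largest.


Sort descending: [92, 84, 74, 66, 63, 57, 2]
Find 2 in the sorted list.
2 is at position 7.
Final answer: 7


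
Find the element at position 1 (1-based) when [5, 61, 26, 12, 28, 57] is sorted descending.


Sort descending: [61, 57, 28, 26, 12, 5]
The 1st element (1-indexed) is at index 0.
Value = 61
Final answer: 61


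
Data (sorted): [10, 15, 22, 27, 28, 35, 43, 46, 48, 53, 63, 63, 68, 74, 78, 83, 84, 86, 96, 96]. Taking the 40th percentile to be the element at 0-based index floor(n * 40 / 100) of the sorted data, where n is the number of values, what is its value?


The dataset has n = 20 elements.
Index = floor(20 * 40 / 100) = floor(800 / 100) = floor(8) = 8
Counting from index 0 in the sorted data, the element at index 8 is 48.
Final answer: 48


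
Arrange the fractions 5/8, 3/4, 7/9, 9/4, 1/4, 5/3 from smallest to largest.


Convert to decimal for comparison:
  5/8 = 0.625
  3/4 = 0.75
  7/9 = 0.7778
  9/4 = 2.25
  1/4 = 0.25
  5/3 = 1.6667
Decimals in increasing order: 0.25 < 0.625 < 0.75 < 0.7778 < 1.6667 < 2.25
Writing each back as its fraction gives the sorted order.
Final answer: 1/4, 5/8, 3/4, 7/9, 5/3, 9/4


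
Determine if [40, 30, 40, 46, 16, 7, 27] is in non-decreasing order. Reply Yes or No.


Check consecutive pairs:
  40 <= 30? False
  30 <= 40? True
  40 <= 46? True
  46 <= 16? False
  16 <= 7? False
  7 <= 27? True
3 consecutive pair(s) are out of order, so the list is not sorted.
Final answer: No


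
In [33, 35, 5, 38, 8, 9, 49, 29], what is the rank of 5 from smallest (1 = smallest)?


Sort ascending: [5, 8, 9, 29, 33, 35, 38, 49]
Find 5 in the sorted list.
5 is at position 1 (1-indexed).
Final answer: 1


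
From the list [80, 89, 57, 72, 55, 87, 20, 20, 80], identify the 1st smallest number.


Sort ascending: [20, 20, 55, 57, 72, 80, 80, 87, 89]
The 1st element (1-indexed) is at index 0.
Value = 20
Final answer: 20


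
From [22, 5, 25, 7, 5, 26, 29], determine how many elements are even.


Check each element:
  22 is even
  5 is odd
  25 is odd
  7 is odd
  5 is odd
  26 is even
  29 is odd
Evens: [22, 26]
Count of evens = 2
Final answer: 2


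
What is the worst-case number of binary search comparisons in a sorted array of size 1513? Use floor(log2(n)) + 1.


Binary search halves the search space each step.
Maximum comparisons = floor(log2(1513)) + 1
log2(1513) = 10.5632
floor(log2(1513)) = 10, so 10 + 1 = 11
Final answer: 11


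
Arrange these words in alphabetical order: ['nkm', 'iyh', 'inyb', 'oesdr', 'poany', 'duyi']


Compare strings character by character (the first differing letter decides):
  'duyi' < 'inyb' since 'd' < 'i' at position 1
  'inyb' < 'iyh' since 'n' < 'y' at position 2
  'iyh' < 'nkm' since 'i' < 'n' at position 1
  'nkm' < 'oesdr' since 'n' < 'o' at position 1
  'oesdr' < 'poany' since 'o' < 'p' at position 1
Chaining these comparisons gives the alphabetical order.
Final answer: ['duyi', 'inyb', 'iyh', 'nkm', 'oesdr', 'poany']


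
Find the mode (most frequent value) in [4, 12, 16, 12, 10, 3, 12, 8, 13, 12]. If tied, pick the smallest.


Count the frequency of each value:
  3 appears 1 time(s)
  4 appears 1 time(s)
  8 appears 1 time(s)
  10 appears 1 time(s)
  12 appears 4 time(s)
  13 appears 1 time(s)
  16 appears 1 time(s)
Maximum frequency is 4.
Only 12 reaches that frequency, so it is the mode.
Final answer: 12


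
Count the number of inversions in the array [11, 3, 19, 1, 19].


For each element, count the later elements that are smaller than it:
  11 (index 0): smaller elements after it = [3, 1] -> 2
  3 (index 1): smaller elements after it = [1] -> 1
  19 (index 2): smaller elements after it = [1] -> 1
  1 (index 3): smaller elements after it = [] -> 0
Total inversions = 2 + 1 + 1 + 0 = 4
Final answer: 4


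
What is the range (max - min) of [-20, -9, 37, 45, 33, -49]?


Maximum value: 45
Minimum value: -49
Range = 45 - (-49) = 94
Final answer: 94


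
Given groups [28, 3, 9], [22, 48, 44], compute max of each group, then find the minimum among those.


Find max of each group:
  Group 1: [28, 3, 9] -> max = 28
  Group 2: [22, 48, 44] -> max = 48
Maxes: [28, 48]
Minimum of maxes = 28
Final answer: 28


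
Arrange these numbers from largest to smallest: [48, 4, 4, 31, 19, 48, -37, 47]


Original list: [48, 4, 4, 31, 19, 48, -37, 47]
Repeatedly take the largest remaining element:
  Remaining [48, 4, 4, 31, 19, 48, -37, 47] -> largest is 48
  Remaining [4, 4, 31, 19, 48, -37, 47] -> largest is 48
  Remaining [4, 4, 31, 19, -37, 47] -> largest is 47
  Remaining [4, 4, 31, 19, -37] -> largest is 31
  Remaining [4, 4, 19, -37] -> largest is 19
  Remaining [4, 4, -37] -> largest is 4
  Remaining [4, -37] -> largest is 4
  Remaining [-37] -> largest is -37
Collecting the picks in order gives the descending list.
Final answer: [48, 48, 47, 31, 19, 4, 4, -37]


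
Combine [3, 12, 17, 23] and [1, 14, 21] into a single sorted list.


List A: [3, 12, 17, 23]
List B: [1, 14, 21]
Repeatedly compare the front elements and take the smaller:
  3 vs 1 -> take 1
  3 vs 14 -> take 3
  12 vs 14 -> take 12
  17 vs 14 -> take 14
  17 vs 21 -> take 17
  23 vs 21 -> take 21
  B is exhausted; append the rest of A: [23]
Final answer: [1, 3, 12, 14, 17, 21, 23]


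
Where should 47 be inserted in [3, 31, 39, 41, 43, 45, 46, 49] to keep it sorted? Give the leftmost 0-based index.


List is sorted: [3, 31, 39, 41, 43, 45, 46, 49]
We need the leftmost position where 47 can be inserted, i.e. the first index whose element is >= 47 (or the end of the list if none is).
Binary search with low=0, high=8 (0-based indices):
  low=0, high=8, mid=4: a[4]=43 < 47, so low = 5
  low=5, high=8, mid=6: a[6]=46 < 47, so low = 7
  low=7, high=8, mid=7: a[7]=49 >= 47, so high = 7
Now low = high = 7, so the insertion index is 7.
Final answer: 7


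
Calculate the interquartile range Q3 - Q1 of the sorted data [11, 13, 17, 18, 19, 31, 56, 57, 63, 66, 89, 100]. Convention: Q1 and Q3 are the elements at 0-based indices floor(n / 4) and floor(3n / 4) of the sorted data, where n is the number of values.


The data has n = 12 elements.
Q1 index = floor(12 / 4) = floor(3) = 3; Q3 index = floor(3 * 12 / 4) = floor(9) = 9
Q1 = element at index 3 = 18
Q3 = element at index 9 = 66
IQR = 66 - 18 = 48
Final answer: 48


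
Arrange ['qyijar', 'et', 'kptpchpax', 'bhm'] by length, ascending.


Compute lengths:
  'qyijar' has length 6
  'et' has length 2
  'kptpchpax' has length 9
  'bhm' has length 3
Lengths in increasing order: 2 < 3 < 6 < 9
Listing the words in that order gives the answer.
Final answer: ['et', 'bhm', 'qyijar', 'kptpchpax']


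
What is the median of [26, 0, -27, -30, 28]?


First, sort the list: [-30, -27, 0, 26, 28]
The list has 5 elements (odd count).
The middle index is 2 (0-based), and the element there is 0.
Final answer: 0


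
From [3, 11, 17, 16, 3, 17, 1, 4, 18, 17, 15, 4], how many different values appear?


List all unique values:
Distinct values: [1, 3, 4, 11, 15, 16, 17, 18]
Count = 8
Final answer: 8


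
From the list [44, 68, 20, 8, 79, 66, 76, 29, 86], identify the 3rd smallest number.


Sort ascending: [8, 20, 29, 44, 66, 68, 76, 79, 86]
The 3rd element (1-indexed) is at index 2.
Value = 29
Final answer: 29


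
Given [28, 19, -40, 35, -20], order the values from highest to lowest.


Original list: [28, 19, -40, 35, -20]
Repeatedly take the largest remaining element:
  Remaining [28, 19, -40, 35, -20] -> largest is 35
  Remaining [28, 19, -40, -20] -> largest is 28
  Remaining [19, -40, -20] -> largest is 19
  Remaining [-40, -20] -> largest is -20
  Remaining [-40] -> largest is -40
Collecting the picks in order gives the descending list.
Final answer: [35, 28, 19, -20, -40]


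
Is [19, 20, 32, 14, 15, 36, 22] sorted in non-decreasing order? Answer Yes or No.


Check consecutive pairs:
  19 <= 20? True
  20 <= 32? True
  32 <= 14? False
  14 <= 15? True
  15 <= 36? True
  36 <= 22? False
2 consecutive pair(s) are out of order, so the list is not sorted.
Final answer: No


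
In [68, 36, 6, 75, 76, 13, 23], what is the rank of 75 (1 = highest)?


Sort descending: [76, 75, 68, 36, 23, 13, 6]
Find 75 in the sorted list.
75 is at position 2.
Final answer: 2


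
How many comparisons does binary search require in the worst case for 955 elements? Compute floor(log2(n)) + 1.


Binary search halves the search space each step.
Maximum comparisons = floor(log2(955)) + 1
log2(955) = 9.8994
floor(log2(955)) = 9, so 9 + 1 = 10
Final answer: 10


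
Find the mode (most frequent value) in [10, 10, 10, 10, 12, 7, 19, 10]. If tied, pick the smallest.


Count the frequency of each value:
  7 appears 1 time(s)
  10 appears 5 time(s)
  12 appears 1 time(s)
  19 appears 1 time(s)
Maximum frequency is 5.
Only 10 reaches that frequency, so it is the mode.
Final answer: 10


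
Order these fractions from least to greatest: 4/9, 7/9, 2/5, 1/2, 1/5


Convert to decimal for comparison:
  4/9 = 0.4444
  7/9 = 0.7778
  2/5 = 0.4
  1/2 = 0.5
  1/5 = 0.2
Decimals in increasing order: 0.2 < 0.4 < 0.4444 < 0.5 < 0.7778
Writing each back as its fraction gives the sorted order.
Final answer: 1/5, 2/5, 4/9, 1/2, 7/9


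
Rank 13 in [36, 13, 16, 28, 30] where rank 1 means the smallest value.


Sort ascending: [13, 16, 28, 30, 36]
Find 13 in the sorted list.
13 is at position 1 (1-indexed).
Final answer: 1


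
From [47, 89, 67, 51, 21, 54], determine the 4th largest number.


Sort descending: [89, 67, 54, 51, 47, 21]
The 4th element (1-indexed) is at index 3.
Value = 51
Final answer: 51


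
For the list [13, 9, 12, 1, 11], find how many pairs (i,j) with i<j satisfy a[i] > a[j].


For each element, count the later elements that are smaller than it:
  13 (index 0): smaller elements after it = [9, 12, 1, 11] -> 4
  9 (index 1): smaller elements after it = [1] -> 1
  12 (index 2): smaller elements after it = [1, 11] -> 2
  1 (index 3): smaller elements after it = [] -> 0
Total inversions = 4 + 1 + 2 + 0 = 7
Final answer: 7


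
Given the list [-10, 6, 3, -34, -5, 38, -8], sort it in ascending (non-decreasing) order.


Original list: [-10, 6, 3, -34, -5, 38, -8]
Repeatedly take the smallest remaining element:
  Remaining [-10, 6, 3, -34, -5, 38, -8] -> smallest is -34
  Remaining [-10, 6, 3, -5, 38, -8] -> smallest is -10
  Remaining [6, 3, -5, 38, -8] -> smallest is -8
  Remaining [6, 3, -5, 38] -> smallest is -5
  Remaining [6, 3, 38] -> smallest is 3
  Remaining [6, 38] -> smallest is 6
  Remaining [38] -> smallest is 38
Collecting the picks in order gives the sorted list.
Final answer: [-34, -10, -8, -5, 3, 6, 38]


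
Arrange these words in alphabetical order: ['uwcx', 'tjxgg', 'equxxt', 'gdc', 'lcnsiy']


Compare strings character by character (the first differing letter decides):
  'equxxt' < 'gdc' since 'e' < 'g' at position 1
  'gdc' < 'lcnsiy' since 'g' < 'l' at position 1
  'lcnsiy' < 'tjxgg' since 'l' < 't' at position 1
  'tjxgg' < 'uwcx' since 't' < 'u' at position 1
Chaining these comparisons gives the alphabetical order.
Final answer: ['equxxt', 'gdc', 'lcnsiy', 'tjxgg', 'uwcx']


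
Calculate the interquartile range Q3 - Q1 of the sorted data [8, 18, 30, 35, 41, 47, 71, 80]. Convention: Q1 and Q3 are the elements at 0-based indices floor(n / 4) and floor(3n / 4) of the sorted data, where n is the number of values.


The data has n = 8 elements.
Q1 index = floor(8 / 4) = floor(2) = 2; Q3 index = floor(3 * 8 / 4) = floor(6) = 6
Q1 = element at index 2 = 30
Q3 = element at index 6 = 71
IQR = 71 - 30 = 41
Final answer: 41


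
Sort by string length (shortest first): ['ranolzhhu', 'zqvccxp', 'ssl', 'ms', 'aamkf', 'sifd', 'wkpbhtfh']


Compute lengths:
  'ranolzhhu' has length 9
  'zqvccxp' has length 7
  'ssl' has length 3
  'ms' has length 2
  'aamkf' has length 5
  'sifd' has length 4
  'wkpbhtfh' has length 8
Lengths in increasing order: 2 < 3 < 4 < 5 < 7 < 8 < 9
Listing the words in that order gives the answer.
Final answer: ['ms', 'ssl', 'sifd', 'aamkf', 'zqvccxp', 'wkpbhtfh', 'ranolzhhu']


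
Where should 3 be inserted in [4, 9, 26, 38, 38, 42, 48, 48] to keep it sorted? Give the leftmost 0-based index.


List is sorted: [4, 9, 26, 38, 38, 42, 48, 48]
We need the leftmost position where 3 can be inserted, i.e. the first index whose element is >= 3 (or the end of the list if none is).
Binary search with low=0, high=8 (0-based indices):
  low=0, high=8, mid=4: a[4]=38 >= 3, so high = 4
  low=0, high=4, mid=2: a[2]=26 >= 3, so high = 2
  low=0, high=2, mid=1: a[1]=9 >= 3, so high = 1
  low=0, high=1, mid=0: a[0]=4 >= 3, so high = 0
Now low = high = 0, so the insertion index is 0.
Final answer: 0


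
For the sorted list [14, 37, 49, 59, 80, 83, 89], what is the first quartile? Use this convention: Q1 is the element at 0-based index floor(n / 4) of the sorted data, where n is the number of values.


The list has n = 7 elements.
Q1 index = floor(7 / 4) = floor(1.75) = 1
Counting from index 0 in the sorted data, the element at index 1 is 37.
Final answer: 37


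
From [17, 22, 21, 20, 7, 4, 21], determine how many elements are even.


Check each element:
  17 is odd
  22 is even
  21 is odd
  20 is even
  7 is odd
  4 is even
  21 is odd
Evens: [22, 20, 4]
Count of evens = 3
Final answer: 3


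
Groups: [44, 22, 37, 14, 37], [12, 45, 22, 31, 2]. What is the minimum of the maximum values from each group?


Find max of each group:
  Group 1: [44, 22, 37, 14, 37] -> max = 44
  Group 2: [12, 45, 22, 31, 2] -> max = 45
Maxes: [44, 45]
Minimum of maxes = 44
Final answer: 44


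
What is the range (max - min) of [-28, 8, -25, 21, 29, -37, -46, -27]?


Maximum value: 29
Minimum value: -46
Range = 29 - (-46) = 75
Final answer: 75


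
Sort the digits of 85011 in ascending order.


The number 85011 has digits: 8, 5, 0, 1, 1
Sorted: 0, 1, 1, 5, 8
Joining the sorted digits gives the result.
Final answer: 01158


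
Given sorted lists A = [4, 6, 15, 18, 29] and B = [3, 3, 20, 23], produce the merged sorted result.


List A: [4, 6, 15, 18, 29]
List B: [3, 3, 20, 23]
Repeatedly compare the front elements and take the smaller:
  4 vs 3 -> take 3
  4 vs 3 -> take 3
  4 vs 20 -> take 4
  6 vs 20 -> take 6
  15 vs 20 -> take 15
  18 vs 20 -> take 18
  29 vs 20 -> take 20
  29 vs 23 -> take 23
  B is exhausted; append the rest of A: [29]
Final answer: [3, 3, 4, 6, 15, 18, 20, 23, 29]


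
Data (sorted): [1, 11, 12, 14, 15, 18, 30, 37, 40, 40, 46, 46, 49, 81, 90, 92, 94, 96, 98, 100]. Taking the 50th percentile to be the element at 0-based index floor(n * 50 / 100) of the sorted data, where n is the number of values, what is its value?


The dataset has n = 20 elements.
Index = floor(20 * 50 / 100) = floor(1000 / 100) = floor(10) = 10
Counting from index 0 in the sorted data, the element at index 10 is 46.
Final answer: 46


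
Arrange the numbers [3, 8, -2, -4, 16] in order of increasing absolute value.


Compute absolute values:
  |3| = 3
  |8| = 8
  |-2| = 2
  |-4| = 4
  |16| = 16
Absolute values in increasing order: 2 < 3 < 4 < 8 < 16
Listing the original numbers in that order gives the answer.
Final answer: [-2, 3, -4, 8, 16]


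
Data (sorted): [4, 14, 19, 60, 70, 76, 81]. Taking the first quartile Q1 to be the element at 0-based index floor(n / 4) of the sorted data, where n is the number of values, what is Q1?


The list has n = 7 elements.
Q1 index = floor(7 / 4) = floor(1.75) = 1
Counting from index 0 in the sorted data, the element at index 1 is 14.
Final answer: 14


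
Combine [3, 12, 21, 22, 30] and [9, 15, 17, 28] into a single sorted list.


List A: [3, 12, 21, 22, 30]
List B: [9, 15, 17, 28]
Repeatedly compare the front elements and take the smaller:
  3 vs 9 -> take 3
  12 vs 9 -> take 9
  12 vs 15 -> take 12
  21 vs 15 -> take 15
  21 vs 17 -> take 17
  21 vs 28 -> take 21
  22 vs 28 -> take 22
  30 vs 28 -> take 28
  B is exhausted; append the rest of A: [30]
Final answer: [3, 9, 12, 15, 17, 21, 22, 28, 30]


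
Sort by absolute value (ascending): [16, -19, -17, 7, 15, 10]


Compute absolute values:
  |16| = 16
  |-19| = 19
  |-17| = 17
  |7| = 7
  |15| = 15
  |10| = 10
Absolute values in increasing order: 7 < 10 < 15 < 16 < 17 < 19
Listing the original numbers in that order gives the answer.
Final answer: [7, 10, 15, 16, -17, -19]


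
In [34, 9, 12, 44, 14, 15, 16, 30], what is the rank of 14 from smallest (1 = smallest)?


Sort ascending: [9, 12, 14, 15, 16, 30, 34, 44]
Find 14 in the sorted list.
14 is at position 3 (1-indexed).
Final answer: 3


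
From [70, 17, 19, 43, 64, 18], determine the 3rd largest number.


Sort descending: [70, 64, 43, 19, 18, 17]
The 3rd element (1-indexed) is at index 2.
Value = 43
Final answer: 43


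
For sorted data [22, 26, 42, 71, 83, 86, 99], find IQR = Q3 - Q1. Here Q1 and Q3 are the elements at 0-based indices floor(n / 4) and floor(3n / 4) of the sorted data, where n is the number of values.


The data has n = 7 elements.
Q1 index = floor(7 / 4) = floor(1.75) = 1; Q3 index = floor(3 * 7 / 4) = floor(5.25) = 5
Q1 = element at index 1 = 26
Q3 = element at index 5 = 86
IQR = 86 - 26 = 60
Final answer: 60


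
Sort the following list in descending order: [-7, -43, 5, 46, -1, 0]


Original list: [-7, -43, 5, 46, -1, 0]
Repeatedly take the largest remaining element:
  Remaining [-7, -43, 5, 46, -1, 0] -> largest is 46
  Remaining [-7, -43, 5, -1, 0] -> largest is 5
  Remaining [-7, -43, -1, 0] -> largest is 0
  Remaining [-7, -43, -1] -> largest is -1
  Remaining [-7, -43] -> largest is -7
  Remaining [-43] -> largest is -43
Collecting the picks in order gives the descending list.
Final answer: [46, 5, 0, -1, -7, -43]


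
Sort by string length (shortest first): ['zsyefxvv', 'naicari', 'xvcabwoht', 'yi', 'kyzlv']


Compute lengths:
  'zsyefxvv' has length 8
  'naicari' has length 7
  'xvcabwoht' has length 9
  'yi' has length 2
  'kyzlv' has length 5
Lengths in increasing order: 2 < 5 < 7 < 8 < 9
Listing the words in that order gives the answer.
Final answer: ['yi', 'kyzlv', 'naicari', 'zsyefxvv', 'xvcabwoht']


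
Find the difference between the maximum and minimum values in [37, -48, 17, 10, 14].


Maximum value: 37
Minimum value: -48
Range = 37 - (-48) = 85
Final answer: 85


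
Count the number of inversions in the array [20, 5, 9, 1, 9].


For each element, count the later elements that are smaller than it:
  20 (index 0): smaller elements after it = [5, 9, 1, 9] -> 4
  5 (index 1): smaller elements after it = [1] -> 1
  9 (index 2): smaller elements after it = [1] -> 1
  1 (index 3): smaller elements after it = [] -> 0
Total inversions = 4 + 1 + 1 + 0 = 6
Final answer: 6


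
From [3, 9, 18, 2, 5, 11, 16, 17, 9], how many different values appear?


List all unique values:
Distinct values: [2, 3, 5, 9, 11, 16, 17, 18]
Count = 8
Final answer: 8


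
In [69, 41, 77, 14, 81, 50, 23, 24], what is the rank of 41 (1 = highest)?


Sort descending: [81, 77, 69, 50, 41, 24, 23, 14]
Find 41 in the sorted list.
41 is at position 5.
Final answer: 5


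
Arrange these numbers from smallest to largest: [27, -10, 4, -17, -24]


Original list: [27, -10, 4, -17, -24]
Repeatedly take the smallest remaining element:
  Remaining [27, -10, 4, -17, -24] -> smallest is -24
  Remaining [27, -10, 4, -17] -> smallest is -17
  Remaining [27, -10, 4] -> smallest is -10
  Remaining [27, 4] -> smallest is 4
  Remaining [27] -> smallest is 27
Collecting the picks in order gives the sorted list.
Final answer: [-24, -17, -10, 4, 27]


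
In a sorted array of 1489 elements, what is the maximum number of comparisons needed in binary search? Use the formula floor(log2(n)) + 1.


Binary search halves the search space each step.
Maximum comparisons = floor(log2(1489)) + 1
log2(1489) = 10.5401
floor(log2(1489)) = 10, so 10 + 1 = 11
Final answer: 11


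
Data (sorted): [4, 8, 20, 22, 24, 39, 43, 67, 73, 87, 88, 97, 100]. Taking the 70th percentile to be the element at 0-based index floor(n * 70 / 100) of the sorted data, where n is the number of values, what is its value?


The dataset has n = 13 elements.
Index = floor(13 * 70 / 100) = floor(910 / 100) = floor(9.1) = 9
Counting from index 0 in the sorted data, the element at index 9 is 87.
Final answer: 87


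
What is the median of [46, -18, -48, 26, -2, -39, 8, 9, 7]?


First, sort the list: [-48, -39, -18, -2, 7, 8, 9, 26, 46]
The list has 9 elements (odd count).
The middle index is 4 (0-based), and the element there is 7.
Final answer: 7


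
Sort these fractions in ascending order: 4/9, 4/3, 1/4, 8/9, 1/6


Convert to decimal for comparison:
  4/9 = 0.4444
  4/3 = 1.3333
  1/4 = 0.25
  8/9 = 0.8889
  1/6 = 0.1667
Decimals in increasing order: 0.1667 < 0.25 < 0.4444 < 0.8889 < 1.3333
Writing each back as its fraction gives the sorted order.
Final answer: 1/6, 1/4, 4/9, 8/9, 4/3


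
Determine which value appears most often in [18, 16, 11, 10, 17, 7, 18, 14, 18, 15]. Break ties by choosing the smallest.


Count the frequency of each value:
  7 appears 1 time(s)
  10 appears 1 time(s)
  11 appears 1 time(s)
  14 appears 1 time(s)
  15 appears 1 time(s)
  16 appears 1 time(s)
  17 appears 1 time(s)
  18 appears 3 time(s)
Maximum frequency is 3.
Only 18 reaches that frequency, so it is the mode.
Final answer: 18


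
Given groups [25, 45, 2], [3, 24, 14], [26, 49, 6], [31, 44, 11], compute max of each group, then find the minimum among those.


Find max of each group:
  Group 1: [25, 45, 2] -> max = 45
  Group 2: [3, 24, 14] -> max = 24
  Group 3: [26, 49, 6] -> max = 49
  Group 4: [31, 44, 11] -> max = 44
Maxes: [45, 24, 49, 44]
Minimum of maxes = 24
Final answer: 24


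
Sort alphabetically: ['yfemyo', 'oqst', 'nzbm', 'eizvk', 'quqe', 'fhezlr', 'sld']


Compare strings character by character (the first differing letter decides):
  'eizvk' < 'fhezlr' since 'e' < 'f' at position 1
  'fhezlr' < 'nzbm' since 'f' < 'n' at position 1
  'nzbm' < 'oqst' since 'n' < 'o' at position 1
  'oqst' < 'quqe' since 'o' < 'q' at position 1
  'quqe' < 'sld' since 'q' < 's' at position 1
  'sld' < 'yfemyo' since 's' < 'y' at position 1
Chaining these comparisons gives the alphabetical order.
Final answer: ['eizvk', 'fhezlr', 'nzbm', 'oqst', 'quqe', 'sld', 'yfemyo']
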